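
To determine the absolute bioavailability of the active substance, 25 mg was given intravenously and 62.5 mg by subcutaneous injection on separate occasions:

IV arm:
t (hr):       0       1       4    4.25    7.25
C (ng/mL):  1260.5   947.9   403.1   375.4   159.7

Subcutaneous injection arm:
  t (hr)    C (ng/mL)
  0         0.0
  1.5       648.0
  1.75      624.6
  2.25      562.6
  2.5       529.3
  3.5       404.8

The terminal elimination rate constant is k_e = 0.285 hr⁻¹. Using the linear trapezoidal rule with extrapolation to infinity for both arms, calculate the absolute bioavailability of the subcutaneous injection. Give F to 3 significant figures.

F = 0.258

Trapezoidal AUC_0→7.25 (IV):
  [0→1]: (1260.5+947.9)/2 × 1 = 1104.2
  [1→4]: (947.9+403.1)/2 × 3 = 2026.5
  [4→4.25]: (403.1+375.4)/2 × 0.25 = 97.3125
  [4.25→7.25]: (375.4+159.7)/2 × 3 = 802.65
  Sum = 4030.6625 ng/mL·hr
IV tail: 159.7/0.285 = 560.351; AUC_iv,0→∞ = 4030.6625 + 560.351 = 4591.0135 ng/mL·hr
Trapezoidal AUC_0→3.5 (subcutaneous injection):
  [0→1.5]: (0.0+648.0)/2 × 1.5 = 486.0
  [1.5→1.75]: (648.0+624.6)/2 × 0.25 = 159.075
  [1.75→2.25]: (624.6+562.6)/2 × 0.5 = 296.8
  [2.25→2.5]: (562.6+529.3)/2 × 0.25 = 136.4875
  [2.5→3.5]: (529.3+404.8)/2 × 1 = 467.05
  Sum = 1545.4125 ng/mL·hr
subcutaneous injection tail: 404.8/0.285 = 1420.351; AUC_ev,0→∞ = 1545.4125 + 1420.351 = 2965.7635 ng/mL·hr
F = (AUC_ev/D_ev)/(AUC_iv/D_iv) = (2965.7635/62.5)/(4591.0135/25) = 47.452216/183.64054 = 0.2584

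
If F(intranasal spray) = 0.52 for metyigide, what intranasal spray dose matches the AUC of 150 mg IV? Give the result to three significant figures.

For equal systemic exposure: F × D_ev = D_iv
D_ev = D_iv / F = 150 / 0.52 = 288.462 mg

D_intranasal = 288 mg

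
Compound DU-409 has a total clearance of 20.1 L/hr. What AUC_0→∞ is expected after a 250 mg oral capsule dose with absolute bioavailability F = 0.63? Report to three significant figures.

AUC = 7.84 mg/L·hr

AUC_0→∞ = F × Dose / CL
        = 0.63 × 250 / 20.1 = 7.83582 mg/L·hr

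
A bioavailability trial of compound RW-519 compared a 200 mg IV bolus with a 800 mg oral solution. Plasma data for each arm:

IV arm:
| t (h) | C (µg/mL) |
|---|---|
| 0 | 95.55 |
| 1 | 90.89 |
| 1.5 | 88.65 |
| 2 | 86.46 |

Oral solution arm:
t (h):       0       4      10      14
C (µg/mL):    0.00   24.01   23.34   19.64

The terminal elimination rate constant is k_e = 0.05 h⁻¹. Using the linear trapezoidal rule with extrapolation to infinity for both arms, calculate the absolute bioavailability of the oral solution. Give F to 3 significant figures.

F = 0.0875

Trapezoidal AUC_0→2 (IV):
  [0→1]: (95.55+90.89)/2 × 1 = 93.22
  [1→1.5]: (90.89+88.65)/2 × 0.5 = 44.885
  [1.5→2]: (88.65+86.46)/2 × 0.5 = 43.7775
  Sum = 181.8825 µg/mL·h
IV tail: 86.46/0.05 = 1729.200; AUC_iv,0→∞ = 181.8825 + 1729.200 = 1911.0825 µg/mL·h
Trapezoidal AUC_0→14 (oral solution):
  [0→4]: (0.00+24.01)/2 × 4 = 48.02
  [4→10]: (24.01+23.34)/2 × 6 = 142.05
  [10→14]: (23.34+19.64)/2 × 4 = 85.96
  Sum = 276.03 µg/mL·h
oral solution tail: 19.64/0.05 = 392.800; AUC_ev,0→∞ = 276.03 + 392.800 = 668.83 µg/mL·h
F = (AUC_ev/D_ev)/(AUC_iv/D_iv) = (668.83/800)/(1911.0825/200) = 0.8360375/9.5554125 = 0.0875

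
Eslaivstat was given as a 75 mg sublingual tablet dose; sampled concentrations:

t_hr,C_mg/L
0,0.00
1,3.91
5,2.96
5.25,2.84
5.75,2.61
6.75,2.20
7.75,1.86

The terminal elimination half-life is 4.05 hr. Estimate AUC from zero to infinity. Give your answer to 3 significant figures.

Trapezoidal AUC_0→7.75:
  [0→1]: (0.00+3.91)/2 × 1 = 1.955
  [1→5]: (3.91+2.96)/2 × 4 = 13.74
  [5→5.25]: (2.96+2.84)/2 × 0.25 = 0.725
  [5.25→5.75]: (2.84+2.61)/2 × 0.5 = 1.3625
  [5.75→6.75]: (2.61+2.20)/2 × 1 = 2.405
  [6.75→7.75]: (2.20+1.86)/2 × 1 = 2.03
  Sum = 22.2175 mg/L·hr
k_e = ln2 / t½ = 0.693147 / 4.05 = 0.1711 hr^-1
Extrapolated tail: C_last / k_e = 1.86 / 0.1711 = 10.871
AUC_0→∞ = 22.2175 + 10.871 = 33.0885 mg/L·hr

AUC = 33.1 mg/L·hr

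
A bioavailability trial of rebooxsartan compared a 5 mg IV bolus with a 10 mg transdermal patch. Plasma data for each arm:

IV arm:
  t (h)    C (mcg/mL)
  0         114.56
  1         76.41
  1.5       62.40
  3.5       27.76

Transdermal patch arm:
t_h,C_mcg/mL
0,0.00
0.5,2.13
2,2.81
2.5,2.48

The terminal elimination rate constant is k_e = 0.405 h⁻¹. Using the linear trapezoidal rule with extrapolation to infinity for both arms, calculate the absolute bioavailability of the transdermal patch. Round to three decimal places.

F = 0.020

Trapezoidal AUC_0→3.5 (IV):
  [0→1]: (114.56+76.41)/2 × 1 = 95.485
  [1→1.5]: (76.41+62.40)/2 × 0.5 = 34.7025
  [1.5→3.5]: (62.40+27.76)/2 × 2 = 90.16
  Sum = 220.3475 mcg/mL·h
IV tail: 27.76/0.405 = 68.543; AUC_iv,0→∞ = 220.3475 + 68.543 = 288.8905 mcg/mL·h
Trapezoidal AUC_0→2.5 (transdermal patch):
  [0→0.5]: (0.00+2.13)/2 × 0.5 = 0.5325
  [0.5→2]: (2.13+2.81)/2 × 1.5 = 3.705
  [2→2.5]: (2.81+2.48)/2 × 0.5 = 1.3225
  Sum = 5.56 mcg/mL·h
transdermal patch tail: 2.48/0.405 = 6.123; AUC_ev,0→∞ = 5.56 + 6.123 = 11.683 mcg/mL·h
F = (AUC_ev/D_ev)/(AUC_iv/D_iv) = (11.683/10)/(288.8905/5) = 1.1683/57.7781 = 0.0202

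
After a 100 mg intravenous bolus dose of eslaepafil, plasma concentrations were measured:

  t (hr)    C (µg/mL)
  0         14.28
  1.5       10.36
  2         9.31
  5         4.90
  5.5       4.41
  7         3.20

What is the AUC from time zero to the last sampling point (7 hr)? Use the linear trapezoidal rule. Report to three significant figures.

Trapezoidal AUC_0→7:
  [0→1.5]: (14.28+10.36)/2 × 1.5 = 18.48
  [1.5→2]: (10.36+9.31)/2 × 0.5 = 4.9175
  [2→5]: (9.31+4.90)/2 × 3 = 21.315
  [5→5.5]: (4.90+4.41)/2 × 0.5 = 2.3275
  [5.5→7]: (4.41+3.20)/2 × 1.5 = 5.7075
  Sum = 52.7475 µg/mL·hr

AUC = 52.7 µg/mL·hr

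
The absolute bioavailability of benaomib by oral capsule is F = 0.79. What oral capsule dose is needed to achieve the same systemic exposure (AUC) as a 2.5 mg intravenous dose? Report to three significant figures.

D_oral = 3.16 mg

For equal systemic exposure: F × D_ev = D_iv
D_ev = D_iv / F = 2.5 / 0.79 = 3.16456 mg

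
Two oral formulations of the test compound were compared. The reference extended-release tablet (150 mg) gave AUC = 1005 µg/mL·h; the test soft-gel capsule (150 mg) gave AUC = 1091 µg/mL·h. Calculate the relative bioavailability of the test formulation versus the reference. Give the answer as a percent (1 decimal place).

F_rel = 108.6%

F_rel = (AUC_test/D_test) / (AUC_ref/D_ref)
      = (1091/150) / (1005/150)
      = 7.27333 / 6.7 = 1.0856 = 108.56%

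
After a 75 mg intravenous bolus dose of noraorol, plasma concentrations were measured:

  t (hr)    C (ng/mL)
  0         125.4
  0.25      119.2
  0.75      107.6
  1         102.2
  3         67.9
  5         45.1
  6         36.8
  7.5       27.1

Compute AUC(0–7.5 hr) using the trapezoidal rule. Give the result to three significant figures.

Trapezoidal AUC_0→7.5:
  [0→0.25]: (125.4+119.2)/2 × 0.25 = 30.575
  [0.25→0.75]: (119.2+107.6)/2 × 0.5 = 56.7
  [0.75→1]: (107.6+102.2)/2 × 0.25 = 26.225
  [1→3]: (102.2+67.9)/2 × 2 = 170.1
  [3→5]: (67.9+45.1)/2 × 2 = 113.0
  [5→6]: (45.1+36.8)/2 × 1 = 40.95
  [6→7.5]: (36.8+27.1)/2 × 1.5 = 47.925
  Sum = 485.475 ng/mL·hr

AUC = 485 ng/mL·hr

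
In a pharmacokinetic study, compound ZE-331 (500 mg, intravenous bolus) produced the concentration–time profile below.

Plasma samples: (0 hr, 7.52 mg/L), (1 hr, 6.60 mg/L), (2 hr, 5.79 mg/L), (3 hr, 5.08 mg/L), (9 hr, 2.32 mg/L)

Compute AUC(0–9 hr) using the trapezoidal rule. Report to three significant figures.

AUC = 40.9 mg/L·hr

Trapezoidal AUC_0→9:
  [0→1]: (7.52+6.60)/2 × 1 = 7.06
  [1→2]: (6.60+5.79)/2 × 1 = 6.195
  [2→3]: (5.79+5.08)/2 × 1 = 5.435
  [3→9]: (5.08+2.32)/2 × 6 = 22.2
  Sum = 40.89 mg/L·hr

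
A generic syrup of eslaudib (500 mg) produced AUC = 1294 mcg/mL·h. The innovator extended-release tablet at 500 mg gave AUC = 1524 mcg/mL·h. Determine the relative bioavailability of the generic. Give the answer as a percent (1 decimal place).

F_rel = (AUC_test/D_test) / (AUC_ref/D_ref)
      = (1294/500) / (1524/500)
      = 2.588 / 3.048 = 0.8491 = 84.91%

F_rel = 84.9%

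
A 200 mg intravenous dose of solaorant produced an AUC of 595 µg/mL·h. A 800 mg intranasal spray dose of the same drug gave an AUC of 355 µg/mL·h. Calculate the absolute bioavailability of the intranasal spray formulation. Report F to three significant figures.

F = 0.149

F = (AUC_ev / D_ev) / (AUC_iv / D_iv)
  = (355/800) / (595/200)
  = 0.44375 / 2.975 = 0.1492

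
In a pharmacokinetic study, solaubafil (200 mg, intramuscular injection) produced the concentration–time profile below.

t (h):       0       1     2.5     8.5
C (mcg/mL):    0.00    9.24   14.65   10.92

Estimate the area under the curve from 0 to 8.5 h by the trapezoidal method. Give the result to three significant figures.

AUC = 99.2 mcg/mL·h

Trapezoidal AUC_0→8.5:
  [0→1]: (0.00+9.24)/2 × 1 = 4.62
  [1→2.5]: (9.24+14.65)/2 × 1.5 = 17.9175
  [2.5→8.5]: (14.65+10.92)/2 × 6 = 76.71
  Sum = 99.2475 mcg/mL·h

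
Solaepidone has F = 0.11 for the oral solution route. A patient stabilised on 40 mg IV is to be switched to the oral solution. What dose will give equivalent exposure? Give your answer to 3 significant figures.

D_oral = 364 mg

For equal systemic exposure: F × D_ev = D_iv
D_ev = D_iv / F = 40 / 0.11 = 363.636 mg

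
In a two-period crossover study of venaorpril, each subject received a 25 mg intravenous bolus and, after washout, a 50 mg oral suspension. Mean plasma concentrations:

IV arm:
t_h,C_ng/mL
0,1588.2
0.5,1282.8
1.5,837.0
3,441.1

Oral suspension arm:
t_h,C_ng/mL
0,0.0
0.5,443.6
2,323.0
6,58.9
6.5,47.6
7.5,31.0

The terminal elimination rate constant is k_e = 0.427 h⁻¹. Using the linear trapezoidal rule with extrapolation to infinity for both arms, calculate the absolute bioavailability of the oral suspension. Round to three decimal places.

F = 0.211

Trapezoidal AUC_0→3 (IV):
  [0→0.5]: (1588.2+1282.8)/2 × 0.5 = 717.75
  [0.5→1.5]: (1282.8+837.0)/2 × 1 = 1059.9
  [1.5→3]: (837.0+441.1)/2 × 1.5 = 958.575
  Sum = 2736.225 ng/mL·h
IV tail: 441.1/0.427 = 1033.021; AUC_iv,0→∞ = 2736.225 + 1033.021 = 3769.246 ng/mL·h
Trapezoidal AUC_0→7.5 (oral suspension):
  [0→0.5]: (0.0+443.6)/2 × 0.5 = 110.9
  [0.5→2]: (443.6+323.0)/2 × 1.5 = 574.95
  [2→6]: (323.0+58.9)/2 × 4 = 763.8
  [6→6.5]: (58.9+47.6)/2 × 0.5 = 26.625
  [6.5→7.5]: (47.6+31.0)/2 × 1 = 39.3
  Sum = 1515.575 ng/mL·h
oral suspension tail: 31.0/0.427 = 72.600; AUC_ev,0→∞ = 1515.575 + 72.600 = 1588.175 ng/mL·h
F = (AUC_ev/D_ev)/(AUC_iv/D_iv) = (1588.175/50)/(3769.246/25) = 31.7635/150.76984 = 0.2107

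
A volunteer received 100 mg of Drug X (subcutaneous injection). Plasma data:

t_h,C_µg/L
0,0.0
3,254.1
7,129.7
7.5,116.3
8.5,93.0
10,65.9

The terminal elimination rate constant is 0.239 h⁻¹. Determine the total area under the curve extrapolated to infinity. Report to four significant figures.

AUC = 1710 µg/L·h

Trapezoidal AUC_0→10:
  [0→3]: (0.0+254.1)/2 × 3 = 381.15
  [3→7]: (254.1+129.7)/2 × 4 = 767.6
  [7→7.5]: (129.7+116.3)/2 × 0.5 = 61.5
  [7.5→8.5]: (116.3+93.0)/2 × 1 = 104.65
  [8.5→10]: (93.0+65.9)/2 × 1.5 = 119.175
  Sum = 1434.075 µg/L·h
Extrapolated tail: C_last / k_e = 65.9 / 0.239 = 275.732
AUC_0→∞ = 1434.075 + 275.732 = 1709.807 µg/L·h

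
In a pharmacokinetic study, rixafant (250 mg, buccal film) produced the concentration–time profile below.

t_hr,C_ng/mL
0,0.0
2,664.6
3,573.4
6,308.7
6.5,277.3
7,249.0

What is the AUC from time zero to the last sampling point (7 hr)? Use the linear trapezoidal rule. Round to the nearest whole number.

AUC = 2885 ng/mL·hr

Trapezoidal AUC_0→7:
  [0→2]: (0.0+664.6)/2 × 2 = 664.6
  [2→3]: (664.6+573.4)/2 × 1 = 619.0
  [3→6]: (573.4+308.7)/2 × 3 = 1323.15
  [6→6.5]: (308.7+277.3)/2 × 0.5 = 146.5
  [6.5→7]: (277.3+249.0)/2 × 0.5 = 131.575
  Sum = 2884.825 ng/mL·hr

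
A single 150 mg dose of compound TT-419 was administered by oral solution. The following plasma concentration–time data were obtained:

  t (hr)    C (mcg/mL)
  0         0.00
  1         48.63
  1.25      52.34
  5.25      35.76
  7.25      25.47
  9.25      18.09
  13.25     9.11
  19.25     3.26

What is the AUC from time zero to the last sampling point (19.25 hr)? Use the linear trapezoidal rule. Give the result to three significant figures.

AUC = 409 mcg/mL·hr

Trapezoidal AUC_0→19.25:
  [0→1]: (0.00+48.63)/2 × 1 = 24.315
  [1→1.25]: (48.63+52.34)/2 × 0.25 = 12.62125
  [1.25→5.25]: (52.34+35.76)/2 × 4 = 176.2
  [5.25→7.25]: (35.76+25.47)/2 × 2 = 61.23
  [7.25→9.25]: (25.47+18.09)/2 × 2 = 43.56
  [9.25→13.25]: (18.09+9.11)/2 × 4 = 54.4
  [13.25→19.25]: (9.11+3.26)/2 × 6 = 37.11
  Sum = 409.43625 mcg/mL·hr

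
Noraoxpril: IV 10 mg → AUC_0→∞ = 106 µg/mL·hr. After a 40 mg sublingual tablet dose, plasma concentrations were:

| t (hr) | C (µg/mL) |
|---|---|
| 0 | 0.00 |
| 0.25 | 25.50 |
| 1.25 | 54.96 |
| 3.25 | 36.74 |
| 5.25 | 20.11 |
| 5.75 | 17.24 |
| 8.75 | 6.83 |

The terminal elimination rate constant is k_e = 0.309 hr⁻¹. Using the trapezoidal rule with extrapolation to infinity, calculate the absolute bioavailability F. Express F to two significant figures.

Trapezoidal AUC_0→8.75 (sublingual tablet):
  [0→0.25]: (0.00+25.50)/2 × 0.25 = 3.1875
  [0.25→1.25]: (25.50+54.96)/2 × 1 = 40.23
  [1.25→3.25]: (54.96+36.74)/2 × 2 = 91.7
  [3.25→5.25]: (36.74+20.11)/2 × 2 = 56.85
  [5.25→5.75]: (20.11+17.24)/2 × 0.5 = 9.3375
  [5.75→8.75]: (17.24+6.83)/2 × 3 = 36.105
  Sum = 237.41 µg/mL·hr
Tail: C_last/k_e = 6.83/0.309 = 22.104
AUC_0→∞ (sublingual tablet) = 237.41 + 22.104 = 259.514 µg/mL·hr
F = (AUC_ev/D_ev)/(AUC_iv/D_iv) = (259.514/40)/(106/10) = 6.48785/10.6 = 0.6121

F = 0.61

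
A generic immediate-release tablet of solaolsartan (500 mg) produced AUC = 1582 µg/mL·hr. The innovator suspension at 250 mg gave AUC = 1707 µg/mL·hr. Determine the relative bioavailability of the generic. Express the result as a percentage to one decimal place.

F_rel = 46.3%

F_rel = (AUC_test/D_test) / (AUC_ref/D_ref)
      = (1582/500) / (1707/250)
      = 3.164 / 6.828 = 0.4634 = 46.34%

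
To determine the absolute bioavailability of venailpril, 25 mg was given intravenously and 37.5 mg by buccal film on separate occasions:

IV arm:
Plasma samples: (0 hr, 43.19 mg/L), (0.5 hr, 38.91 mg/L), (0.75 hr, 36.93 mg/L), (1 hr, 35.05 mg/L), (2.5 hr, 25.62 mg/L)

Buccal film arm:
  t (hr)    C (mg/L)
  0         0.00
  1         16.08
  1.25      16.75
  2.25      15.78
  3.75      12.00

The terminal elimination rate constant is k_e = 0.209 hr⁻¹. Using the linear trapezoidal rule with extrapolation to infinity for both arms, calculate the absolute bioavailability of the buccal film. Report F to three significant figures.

F = 0.343

Trapezoidal AUC_0→2.5 (IV):
  [0→0.5]: (43.19+38.91)/2 × 0.5 = 20.525
  [0.5→0.75]: (38.91+36.93)/2 × 0.25 = 9.48
  [0.75→1]: (36.93+35.05)/2 × 0.25 = 8.9975
  [1→2.5]: (35.05+25.62)/2 × 1.5 = 45.5025
  Sum = 84.505 mg/L·hr
IV tail: 25.62/0.209 = 122.584; AUC_iv,0→∞ = 84.505 + 122.584 = 207.089 mg/L·hr
Trapezoidal AUC_0→3.75 (buccal film):
  [0→1]: (0.00+16.08)/2 × 1 = 8.04
  [1→1.25]: (16.08+16.75)/2 × 0.25 = 4.10375
  [1.25→2.25]: (16.75+15.78)/2 × 1 = 16.265
  [2.25→3.75]: (15.78+12.00)/2 × 1.5 = 20.835
  Sum = 49.24375 mg/L·hr
buccal film tail: 12.00/0.209 = 57.416; AUC_ev,0→∞ = 49.24375 + 57.416 = 106.65975 mg/L·hr
F = (AUC_ev/D_ev)/(AUC_iv/D_iv) = (106.65975/37.5)/(207.089/25) = 2.84426/8.28356 = 0.3434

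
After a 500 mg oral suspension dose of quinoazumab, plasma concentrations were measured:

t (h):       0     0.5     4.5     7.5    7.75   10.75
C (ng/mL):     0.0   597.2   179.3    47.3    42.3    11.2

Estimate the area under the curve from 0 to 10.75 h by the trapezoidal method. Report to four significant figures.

AUC = 2134 ng/mL·h

Trapezoidal AUC_0→10.75:
  [0→0.5]: (0.0+597.2)/2 × 0.5 = 149.3
  [0.5→4.5]: (597.2+179.3)/2 × 4 = 1553.0
  [4.5→7.5]: (179.3+47.3)/2 × 3 = 339.9
  [7.5→7.75]: (47.3+42.3)/2 × 0.25 = 11.2
  [7.75→10.75]: (42.3+11.2)/2 × 3 = 80.25
  Sum = 2133.65 ng/mL·h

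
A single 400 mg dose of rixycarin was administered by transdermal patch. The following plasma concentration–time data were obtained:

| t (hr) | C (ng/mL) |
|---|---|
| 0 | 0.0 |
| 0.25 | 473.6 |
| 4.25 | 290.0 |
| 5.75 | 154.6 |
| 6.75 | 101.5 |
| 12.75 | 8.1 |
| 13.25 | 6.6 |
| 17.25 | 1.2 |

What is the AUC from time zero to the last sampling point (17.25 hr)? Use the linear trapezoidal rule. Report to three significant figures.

Trapezoidal AUC_0→17.25:
  [0→0.25]: (0.0+473.6)/2 × 0.25 = 59.2
  [0.25→4.25]: (473.6+290.0)/2 × 4 = 1527.2
  [4.25→5.75]: (290.0+154.6)/2 × 1.5 = 333.45
  [5.75→6.75]: (154.6+101.5)/2 × 1 = 128.05
  [6.75→12.75]: (101.5+8.1)/2 × 6 = 328.8
  [12.75→13.25]: (8.1+6.6)/2 × 0.5 = 3.675
  [13.25→17.25]: (6.6+1.2)/2 × 4 = 15.6
  Sum = 2395.975 ng/mL·hr

AUC = 2400 ng/mL·hr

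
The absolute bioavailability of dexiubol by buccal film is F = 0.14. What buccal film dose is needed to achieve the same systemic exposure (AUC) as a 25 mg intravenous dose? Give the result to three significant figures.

For equal systemic exposure: F × D_ev = D_iv
D_ev = D_iv / F = 25 / 0.14 = 178.571 mg

D_buccal = 179 mg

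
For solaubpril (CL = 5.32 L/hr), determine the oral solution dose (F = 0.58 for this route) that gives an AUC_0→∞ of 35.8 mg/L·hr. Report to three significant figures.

Dose = CL × AUC_0→∞ / F
     = 5.32 × 35.8 / 0.58 = 328.372 mg

Dose = 328 mg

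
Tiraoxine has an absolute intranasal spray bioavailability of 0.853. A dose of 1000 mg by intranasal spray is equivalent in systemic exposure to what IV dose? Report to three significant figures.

Systemic exposure from an extravascular dose = F × D_ev, so the equivalent IV dose is F × D_ev.
D_iv = F × D_ev = 0.853 × 1000 = 853 mg

D_iv = 853 mg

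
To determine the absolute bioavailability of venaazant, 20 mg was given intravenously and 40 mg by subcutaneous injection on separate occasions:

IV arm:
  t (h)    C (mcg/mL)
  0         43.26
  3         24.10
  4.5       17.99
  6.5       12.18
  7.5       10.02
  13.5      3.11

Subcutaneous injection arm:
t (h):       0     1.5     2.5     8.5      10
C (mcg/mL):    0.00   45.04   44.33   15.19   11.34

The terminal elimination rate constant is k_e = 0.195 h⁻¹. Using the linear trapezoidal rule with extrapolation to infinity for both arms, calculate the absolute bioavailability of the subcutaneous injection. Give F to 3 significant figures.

Trapezoidal AUC_0→13.5 (IV):
  [0→3]: (43.26+24.10)/2 × 3 = 101.04
  [3→4.5]: (24.10+17.99)/2 × 1.5 = 31.5675
  [4.5→6.5]: (17.99+12.18)/2 × 2 = 30.17
  [6.5→7.5]: (12.18+10.02)/2 × 1 = 11.1
  [7.5→13.5]: (10.02+3.11)/2 × 6 = 39.39
  Sum = 213.2675 mcg/mL·h
IV tail: 3.11/0.195 = 15.949; AUC_iv,0→∞ = 213.2675 + 15.949 = 229.2165 mcg/mL·h
Trapezoidal AUC_0→10 (subcutaneous injection):
  [0→1.5]: (0.00+45.04)/2 × 1.5 = 33.78
  [1.5→2.5]: (45.04+44.33)/2 × 1 = 44.685
  [2.5→8.5]: (44.33+15.19)/2 × 6 = 178.56
  [8.5→10]: (15.19+11.34)/2 × 1.5 = 19.8975
  Sum = 276.9225 mcg/mL·h
subcutaneous injection tail: 11.34/0.195 = 58.154; AUC_ev,0→∞ = 276.9225 + 58.154 = 335.0765 mcg/mL·h
F = (AUC_ev/D_ev)/(AUC_iv/D_iv) = (335.0765/40)/(229.2165/20) = 8.3769125/11.460825 = 0.7309

F = 0.731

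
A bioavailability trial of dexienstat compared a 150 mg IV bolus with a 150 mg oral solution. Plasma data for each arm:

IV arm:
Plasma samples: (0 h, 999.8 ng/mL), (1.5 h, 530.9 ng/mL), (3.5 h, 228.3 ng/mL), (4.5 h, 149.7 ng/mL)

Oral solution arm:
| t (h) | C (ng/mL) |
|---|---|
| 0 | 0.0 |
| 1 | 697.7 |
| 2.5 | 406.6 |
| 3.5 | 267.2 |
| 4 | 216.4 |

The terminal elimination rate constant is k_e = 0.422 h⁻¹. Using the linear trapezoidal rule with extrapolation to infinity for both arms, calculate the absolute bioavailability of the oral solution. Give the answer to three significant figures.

F = 0.876

Trapezoidal AUC_0→4.5 (IV):
  [0→1.5]: (999.8+530.9)/2 × 1.5 = 1148.025
  [1.5→3.5]: (530.9+228.3)/2 × 2 = 759.2
  [3.5→4.5]: (228.3+149.7)/2 × 1 = 189.0
  Sum = 2096.225 ng/mL·h
IV tail: 149.7/0.422 = 354.739; AUC_iv,0→∞ = 2096.225 + 354.739 = 2450.964 ng/mL·h
Trapezoidal AUC_0→4 (oral solution):
  [0→1]: (0.0+697.7)/2 × 1 = 348.85
  [1→2.5]: (697.7+406.6)/2 × 1.5 = 828.225
  [2.5→3.5]: (406.6+267.2)/2 × 1 = 336.9
  [3.5→4]: (267.2+216.4)/2 × 0.5 = 120.9
  Sum = 1634.875 ng/mL·h
oral solution tail: 216.4/0.422 = 512.796; AUC_ev,0→∞ = 1634.875 + 512.796 = 2147.671 ng/mL·h
F = (AUC_ev/D_ev)/(AUC_iv/D_iv) = (2147.671/150)/(2450.964/150) = 14.3178/16.33976 = 0.8763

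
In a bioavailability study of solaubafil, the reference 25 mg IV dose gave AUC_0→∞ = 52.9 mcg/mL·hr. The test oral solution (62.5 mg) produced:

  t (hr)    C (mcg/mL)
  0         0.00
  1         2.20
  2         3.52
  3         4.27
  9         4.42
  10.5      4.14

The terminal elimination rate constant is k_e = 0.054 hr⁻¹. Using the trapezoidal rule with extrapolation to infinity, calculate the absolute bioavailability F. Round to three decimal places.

F = 0.885

Trapezoidal AUC_0→10.5 (oral solution):
  [0→1]: (0.00+2.20)/2 × 1 = 1.1
  [1→2]: (2.20+3.52)/2 × 1 = 2.86
  [2→3]: (3.52+4.27)/2 × 1 = 3.895
  [3→9]: (4.27+4.42)/2 × 6 = 26.07
  [9→10.5]: (4.42+4.14)/2 × 1.5 = 6.42
  Sum = 40.345 mcg/mL·hr
Tail: C_last/k_e = 4.14/0.054 = 76.667
AUC_0→∞ (oral solution) = 40.345 + 76.667 = 117.012 mcg/mL·hr
F = (AUC_ev/D_ev)/(AUC_iv/D_iv) = (117.012/62.5)/(52.9/25) = 1.872192/2.116 = 0.8848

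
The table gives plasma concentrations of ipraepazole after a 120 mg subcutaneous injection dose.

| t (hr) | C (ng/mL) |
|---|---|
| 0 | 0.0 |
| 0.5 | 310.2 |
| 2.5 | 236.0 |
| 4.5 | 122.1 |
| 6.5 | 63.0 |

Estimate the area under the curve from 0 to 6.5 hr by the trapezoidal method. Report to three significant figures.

AUC = 1170 ng/mL·hr

Trapezoidal AUC_0→6.5:
  [0→0.5]: (0.0+310.2)/2 × 0.5 = 77.55
  [0.5→2.5]: (310.2+236.0)/2 × 2 = 546.2
  [2.5→4.5]: (236.0+122.1)/2 × 2 = 358.1
  [4.5→6.5]: (122.1+63.0)/2 × 2 = 185.1
  Sum = 1166.95 ng/mL·hr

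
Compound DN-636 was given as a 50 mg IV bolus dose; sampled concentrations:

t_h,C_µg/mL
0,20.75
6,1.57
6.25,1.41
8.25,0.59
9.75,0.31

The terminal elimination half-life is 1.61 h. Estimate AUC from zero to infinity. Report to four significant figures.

Trapezoidal AUC_0→9.75:
  [0→6]: (20.75+1.57)/2 × 6 = 66.96
  [6→6.25]: (1.57+1.41)/2 × 0.25 = 0.3725
  [6.25→8.25]: (1.41+0.59)/2 × 2 = 2.0
  [8.25→9.75]: (0.59+0.31)/2 × 1.5 = 0.675
  Sum = 70.0075 µg/mL·h
k_e = ln2 / t½ = 0.693147 / 1.61 = 0.4305 h^-1
Extrapolated tail: C_last / k_e = 0.31 / 0.4305 = 0.720
AUC_0→∞ = 70.0075 + 0.720 = 70.7275 µg/mL·h

AUC = 70.73 µg/mL·h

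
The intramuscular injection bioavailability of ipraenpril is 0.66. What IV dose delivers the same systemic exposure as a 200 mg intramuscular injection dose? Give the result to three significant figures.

D_iv = 132 mg

Systemic exposure from an extravascular dose = F × D_ev, so the equivalent IV dose is F × D_ev.
D_iv = F × D_ev = 0.66 × 200 = 132 mg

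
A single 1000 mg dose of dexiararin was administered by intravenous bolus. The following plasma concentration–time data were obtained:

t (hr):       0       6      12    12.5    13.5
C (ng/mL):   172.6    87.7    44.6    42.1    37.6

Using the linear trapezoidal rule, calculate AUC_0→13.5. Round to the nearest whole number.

Trapezoidal AUC_0→13.5:
  [0→6]: (172.6+87.7)/2 × 6 = 780.9
  [6→12]: (87.7+44.6)/2 × 6 = 396.9
  [12→12.5]: (44.6+42.1)/2 × 0.5 = 21.675
  [12.5→13.5]: (42.1+37.6)/2 × 1 = 39.85
  Sum = 1239.325 ng/mL·hr

AUC = 1239 ng/mL·hr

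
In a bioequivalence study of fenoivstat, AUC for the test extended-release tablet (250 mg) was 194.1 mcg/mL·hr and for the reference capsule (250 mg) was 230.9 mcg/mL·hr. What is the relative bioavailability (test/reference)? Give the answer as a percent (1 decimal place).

F_rel = (AUC_test/D_test) / (AUC_ref/D_ref)
      = (194.1/250) / (230.9/250)
      = 0.7764 / 0.9236 = 0.8406 = 84.06%

F_rel = 84.1%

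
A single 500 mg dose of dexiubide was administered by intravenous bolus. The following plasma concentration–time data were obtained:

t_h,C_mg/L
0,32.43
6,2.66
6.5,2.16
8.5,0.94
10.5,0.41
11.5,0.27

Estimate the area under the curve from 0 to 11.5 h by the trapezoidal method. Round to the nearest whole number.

AUC = 111 mg/L·h

Trapezoidal AUC_0→11.5:
  [0→6]: (32.43+2.66)/2 × 6 = 105.27
  [6→6.5]: (2.66+2.16)/2 × 0.5 = 1.205
  [6.5→8.5]: (2.16+0.94)/2 × 2 = 3.1
  [8.5→10.5]: (0.94+0.41)/2 × 2 = 1.35
  [10.5→11.5]: (0.41+0.27)/2 × 1 = 0.34
  Sum = 111.265 mg/L·h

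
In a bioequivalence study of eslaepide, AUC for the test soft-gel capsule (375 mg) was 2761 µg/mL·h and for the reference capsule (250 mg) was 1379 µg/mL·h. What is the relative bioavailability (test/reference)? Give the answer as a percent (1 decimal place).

F_rel = 133.5%

F_rel = (AUC_test/D_test) / (AUC_ref/D_ref)
      = (2761/375) / (1379/250)
      = 7.36267 / 5.516 = 1.3348 = 133.48%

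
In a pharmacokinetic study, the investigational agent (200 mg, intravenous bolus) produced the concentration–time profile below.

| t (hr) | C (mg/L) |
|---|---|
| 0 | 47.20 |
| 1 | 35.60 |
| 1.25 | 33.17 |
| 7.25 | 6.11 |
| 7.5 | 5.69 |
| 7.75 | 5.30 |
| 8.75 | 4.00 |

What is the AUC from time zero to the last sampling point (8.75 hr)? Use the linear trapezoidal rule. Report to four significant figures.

Trapezoidal AUC_0→8.75:
  [0→1]: (47.20+35.60)/2 × 1 = 41.4
  [1→1.25]: (35.60+33.17)/2 × 0.25 = 8.59625
  [1.25→7.25]: (33.17+6.11)/2 × 6 = 117.84
  [7.25→7.5]: (6.11+5.69)/2 × 0.25 = 1.475
  [7.5→7.75]: (5.69+5.30)/2 × 0.25 = 1.37375
  [7.75→8.75]: (5.30+4.00)/2 × 1 = 4.65
  Sum = 175.335 mg/L·hr

AUC = 175.3 mg/L·hr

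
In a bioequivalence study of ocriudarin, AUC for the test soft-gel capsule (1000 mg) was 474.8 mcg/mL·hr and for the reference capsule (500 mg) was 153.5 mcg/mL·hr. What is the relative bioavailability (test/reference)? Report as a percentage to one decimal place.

F_rel = 154.7%

F_rel = (AUC_test/D_test) / (AUC_ref/D_ref)
      = (474.8/1000) / (153.5/500)
      = 0.4748 / 0.307 = 1.5466 = 154.66%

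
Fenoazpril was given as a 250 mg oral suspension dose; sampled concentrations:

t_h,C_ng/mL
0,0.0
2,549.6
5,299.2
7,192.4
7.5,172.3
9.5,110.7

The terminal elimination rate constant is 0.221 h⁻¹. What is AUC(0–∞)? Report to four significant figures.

Trapezoidal AUC_0→9.5:
  [0→2]: (0.0+549.6)/2 × 2 = 549.6
  [2→5]: (549.6+299.2)/2 × 3 = 1273.2
  [5→7]: (299.2+192.4)/2 × 2 = 491.6
  [7→7.5]: (192.4+172.3)/2 × 0.5 = 91.175
  [7.5→9.5]: (172.3+110.7)/2 × 2 = 283.0
  Sum = 2688.575 ng/mL·h
Extrapolated tail: C_last / k_e = 110.7 / 0.221 = 500.905
AUC_0→∞ = 2688.575 + 500.905 = 3189.48 ng/mL·h

AUC = 3189 ng/mL·h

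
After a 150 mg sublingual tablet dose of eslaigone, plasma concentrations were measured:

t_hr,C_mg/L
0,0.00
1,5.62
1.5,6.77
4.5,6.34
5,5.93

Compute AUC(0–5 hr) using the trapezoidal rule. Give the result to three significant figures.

AUC = 28.6 mg/L·hr

Trapezoidal AUC_0→5:
  [0→1]: (0.00+5.62)/2 × 1 = 2.81
  [1→1.5]: (5.62+6.77)/2 × 0.5 = 3.0975
  [1.5→4.5]: (6.77+6.34)/2 × 3 = 19.665
  [4.5→5]: (6.34+5.93)/2 × 0.5 = 3.0675
  Sum = 28.64 mg/L·hr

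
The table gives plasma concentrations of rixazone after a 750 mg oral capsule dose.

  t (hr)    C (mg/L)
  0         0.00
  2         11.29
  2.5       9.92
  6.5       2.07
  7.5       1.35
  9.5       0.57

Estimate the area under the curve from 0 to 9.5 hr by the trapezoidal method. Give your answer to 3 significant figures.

Trapezoidal AUC_0→9.5:
  [0→2]: (0.00+11.29)/2 × 2 = 11.29
  [2→2.5]: (11.29+9.92)/2 × 0.5 = 5.3025
  [2.5→6.5]: (9.92+2.07)/2 × 4 = 23.98
  [6.5→7.5]: (2.07+1.35)/2 × 1 = 1.71
  [7.5→9.5]: (1.35+0.57)/2 × 2 = 1.92
  Sum = 44.2025 mg/L·hr

AUC = 44.2 mg/L·hr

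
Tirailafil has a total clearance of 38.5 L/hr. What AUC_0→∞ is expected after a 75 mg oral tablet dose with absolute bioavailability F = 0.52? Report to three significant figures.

AUC_0→∞ = F × Dose / CL
        = 0.52 × 75 / 38.5 = 1.01299 mg/L·hr

AUC = 1.01 mg/L·hr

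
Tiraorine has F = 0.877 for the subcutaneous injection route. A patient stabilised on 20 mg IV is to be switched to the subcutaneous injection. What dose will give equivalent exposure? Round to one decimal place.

D_subcutaneous = 22.8 mg

For equal systemic exposure: F × D_ev = D_iv
D_ev = D_iv / F = 20 / 0.877 = 22.805 mg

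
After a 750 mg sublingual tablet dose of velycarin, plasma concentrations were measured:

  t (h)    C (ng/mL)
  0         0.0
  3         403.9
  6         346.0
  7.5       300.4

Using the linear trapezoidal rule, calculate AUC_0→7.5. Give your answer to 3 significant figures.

AUC = 2220 ng/mL·h

Trapezoidal AUC_0→7.5:
  [0→3]: (0.0+403.9)/2 × 3 = 605.85
  [3→6]: (403.9+346.0)/2 × 3 = 1124.85
  [6→7.5]: (346.0+300.4)/2 × 1.5 = 484.8
  Sum = 2215.5 ng/mL·h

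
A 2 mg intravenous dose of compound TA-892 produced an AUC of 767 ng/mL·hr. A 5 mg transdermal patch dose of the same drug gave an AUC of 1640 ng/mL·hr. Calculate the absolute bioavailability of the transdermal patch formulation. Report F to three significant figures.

F = 0.855

F = (AUC_ev / D_ev) / (AUC_iv / D_iv)
  = (1640/5) / (767/2)
  = 328 / 383.5 = 0.8553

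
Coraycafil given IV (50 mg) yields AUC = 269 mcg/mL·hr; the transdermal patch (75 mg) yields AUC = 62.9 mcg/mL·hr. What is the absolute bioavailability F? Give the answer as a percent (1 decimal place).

F = (AUC_ev / D_ev) / (AUC_iv / D_iv)
  = (62.9/75) / (269/50)
  = 0.838667 / 5.38 = 0.1559
  = 15.59%

F = 15.6%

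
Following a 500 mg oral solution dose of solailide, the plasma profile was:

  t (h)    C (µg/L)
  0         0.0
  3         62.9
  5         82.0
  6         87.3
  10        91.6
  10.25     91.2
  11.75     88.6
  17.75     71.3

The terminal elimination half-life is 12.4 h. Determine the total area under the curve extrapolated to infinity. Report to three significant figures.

Trapezoidal AUC_0→17.75:
  [0→3]: (0.0+62.9)/2 × 3 = 94.35
  [3→5]: (62.9+82.0)/2 × 2 = 144.9
  [5→6]: (82.0+87.3)/2 × 1 = 84.65
  [6→10]: (87.3+91.6)/2 × 4 = 357.8
  [10→10.25]: (91.6+91.2)/2 × 0.25 = 22.85
  [10.25→11.75]: (91.2+88.6)/2 × 1.5 = 134.85
  [11.75→17.75]: (88.6+71.3)/2 × 6 = 479.7
  Sum = 1319.1 µg/L·h
k_e = ln2 / t½ = 0.693147 / 12.4 = 0.0559 h^-1
Extrapolated tail: C_last / k_e = 71.3 / 0.0559 = 1275.492
AUC_0→∞ = 1319.1 + 1275.492 = 2594.592 µg/L·h

AUC = 2590 µg/L·h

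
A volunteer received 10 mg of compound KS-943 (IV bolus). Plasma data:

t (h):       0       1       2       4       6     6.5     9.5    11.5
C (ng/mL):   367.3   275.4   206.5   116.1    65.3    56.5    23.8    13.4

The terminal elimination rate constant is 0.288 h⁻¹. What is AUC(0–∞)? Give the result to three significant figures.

Trapezoidal AUC_0→11.5:
  [0→1]: (367.3+275.4)/2 × 1 = 321.35
  [1→2]: (275.4+206.5)/2 × 1 = 240.95
  [2→4]: (206.5+116.1)/2 × 2 = 322.6
  [4→6]: (116.1+65.3)/2 × 2 = 181.4
  [6→6.5]: (65.3+56.5)/2 × 0.5 = 30.45
  [6.5→9.5]: (56.5+23.8)/2 × 3 = 120.45
  [9.5→11.5]: (23.8+13.4)/2 × 2 = 37.2
  Sum = 1254.4 ng/mL·h
Extrapolated tail: C_last / k_e = 13.4 / 0.288 = 46.528
AUC_0→∞ = 1254.4 + 46.528 = 1300.928 ng/mL·h

AUC = 1300 ng/mL·h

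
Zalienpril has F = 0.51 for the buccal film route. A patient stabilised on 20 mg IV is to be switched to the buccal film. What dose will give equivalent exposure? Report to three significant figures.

For equal systemic exposure: F × D_ev = D_iv
D_ev = D_iv / F = 20 / 0.51 = 39.2157 mg

D_buccal = 39.2 mg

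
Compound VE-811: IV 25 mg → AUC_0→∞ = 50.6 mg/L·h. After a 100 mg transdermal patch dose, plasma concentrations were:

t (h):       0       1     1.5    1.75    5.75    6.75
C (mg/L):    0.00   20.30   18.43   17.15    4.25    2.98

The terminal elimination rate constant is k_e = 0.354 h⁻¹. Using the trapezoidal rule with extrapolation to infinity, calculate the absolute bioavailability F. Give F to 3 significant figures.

Trapezoidal AUC_0→6.75 (transdermal patch):
  [0→1]: (0.00+20.30)/2 × 1 = 10.15
  [1→1.5]: (20.30+18.43)/2 × 0.5 = 9.6825
  [1.5→1.75]: (18.43+17.15)/2 × 0.25 = 4.4475
  [1.75→5.75]: (17.15+4.25)/2 × 4 = 42.8
  [5.75→6.75]: (4.25+2.98)/2 × 1 = 3.615
  Sum = 70.695 mg/L·h
Tail: C_last/k_e = 2.98/0.354 = 8.418
AUC_0→∞ (transdermal patch) = 70.695 + 8.418 = 79.113 mg/L·h
F = (AUC_ev/D_ev)/(AUC_iv/D_iv) = (79.113/100)/(50.6/25) = 0.79113/2.024 = 0.3909

F = 0.391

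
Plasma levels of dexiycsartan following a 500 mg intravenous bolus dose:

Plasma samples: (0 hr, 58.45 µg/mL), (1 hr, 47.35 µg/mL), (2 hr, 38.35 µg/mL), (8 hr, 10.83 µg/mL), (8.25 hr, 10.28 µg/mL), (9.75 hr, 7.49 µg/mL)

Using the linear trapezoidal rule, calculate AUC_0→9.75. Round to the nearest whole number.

Trapezoidal AUC_0→9.75:
  [0→1]: (58.45+47.35)/2 × 1 = 52.9
  [1→2]: (47.35+38.35)/2 × 1 = 42.85
  [2→8]: (38.35+10.83)/2 × 6 = 147.54
  [8→8.25]: (10.83+10.28)/2 × 0.25 = 2.63875
  [8.25→9.75]: (10.28+7.49)/2 × 1.5 = 13.3275
  Sum = 259.25625 µg/mL·hr

AUC = 259 µg/mL·hr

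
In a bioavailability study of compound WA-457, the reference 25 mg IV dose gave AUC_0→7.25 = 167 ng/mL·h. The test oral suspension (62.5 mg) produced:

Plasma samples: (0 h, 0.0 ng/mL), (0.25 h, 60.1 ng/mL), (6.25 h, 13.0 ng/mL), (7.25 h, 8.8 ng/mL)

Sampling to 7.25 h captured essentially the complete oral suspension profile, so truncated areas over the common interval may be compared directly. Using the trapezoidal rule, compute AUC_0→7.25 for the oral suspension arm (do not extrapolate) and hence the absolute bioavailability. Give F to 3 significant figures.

F = 0.569

Trapezoidal AUC_0→7.25 (oral suspension):
  [0→0.25]: (0.0+60.1)/2 × 0.25 = 7.5125
  [0.25→6.25]: (60.1+13.0)/2 × 6 = 219.3
  [6.25→7.25]: (13.0+8.8)/2 × 1 = 10.9
  Sum = 237.7125 ng/mL·h
F = (AUC_ev/D_ev)/(AUC_iv/D_iv) = (237.7125/62.5)/(167/25) = 3.8034/6.68 = 0.5694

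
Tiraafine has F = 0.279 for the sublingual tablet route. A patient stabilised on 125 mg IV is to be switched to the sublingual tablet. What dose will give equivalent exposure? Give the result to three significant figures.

D_sublingual = 448 mg

For equal systemic exposure: F × D_ev = D_iv
D_ev = D_iv / F = 125 / 0.279 = 448.029 mg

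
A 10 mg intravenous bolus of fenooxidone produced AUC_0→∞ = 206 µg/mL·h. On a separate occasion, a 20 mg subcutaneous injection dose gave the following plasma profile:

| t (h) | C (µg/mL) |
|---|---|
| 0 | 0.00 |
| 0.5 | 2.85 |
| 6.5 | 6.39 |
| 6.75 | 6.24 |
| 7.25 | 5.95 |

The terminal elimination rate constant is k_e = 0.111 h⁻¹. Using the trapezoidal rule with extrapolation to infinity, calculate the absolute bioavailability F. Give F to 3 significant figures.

F = 0.210

Trapezoidal AUC_0→7.25 (subcutaneous injection):
  [0→0.5]: (0.00+2.85)/2 × 0.5 = 0.7125
  [0.5→6.5]: (2.85+6.39)/2 × 6 = 27.72
  [6.5→6.75]: (6.39+6.24)/2 × 0.25 = 1.57875
  [6.75→7.25]: (6.24+5.95)/2 × 0.5 = 3.0475
  Sum = 33.05875 µg/mL·h
Tail: C_last/k_e = 5.95/0.111 = 53.604
AUC_0→∞ (subcutaneous injection) = 33.05875 + 53.604 = 86.66275 µg/mL·h
F = (AUC_ev/D_ev)/(AUC_iv/D_iv) = (86.66275/20)/(206/10) = 4.3331375/20.6 = 0.2103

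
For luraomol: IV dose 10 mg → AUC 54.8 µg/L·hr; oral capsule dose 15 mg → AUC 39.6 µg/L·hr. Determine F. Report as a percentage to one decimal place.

F = (AUC_ev / D_ev) / (AUC_iv / D_iv)
  = (39.6/15) / (54.8/10)
  = 2.64 / 5.48 = 0.4818
  = 48.18%

F = 48.2%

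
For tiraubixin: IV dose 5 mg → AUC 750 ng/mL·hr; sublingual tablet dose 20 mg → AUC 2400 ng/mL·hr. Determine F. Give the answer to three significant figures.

F = 0.800

F = (AUC_ev / D_ev) / (AUC_iv / D_iv)
  = (2400/20) / (750/5)
  = 120 / 150 = 0.8000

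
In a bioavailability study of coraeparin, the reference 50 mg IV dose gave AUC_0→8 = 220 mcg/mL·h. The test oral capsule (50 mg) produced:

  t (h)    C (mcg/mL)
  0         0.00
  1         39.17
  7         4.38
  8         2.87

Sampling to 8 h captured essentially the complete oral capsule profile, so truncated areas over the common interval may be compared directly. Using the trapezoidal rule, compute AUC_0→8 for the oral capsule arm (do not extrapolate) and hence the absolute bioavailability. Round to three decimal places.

Trapezoidal AUC_0→8 (oral capsule):
  [0→1]: (0.00+39.17)/2 × 1 = 19.585
  [1→7]: (39.17+4.38)/2 × 6 = 130.65
  [7→8]: (4.38+2.87)/2 × 1 = 3.625
  Sum = 153.86 mcg/mL·h
F = (AUC_ev/D_ev)/(AUC_iv/D_iv) = (153.86/50)/(220/50) = 3.0772/4.4 = 0.6994

F = 0.699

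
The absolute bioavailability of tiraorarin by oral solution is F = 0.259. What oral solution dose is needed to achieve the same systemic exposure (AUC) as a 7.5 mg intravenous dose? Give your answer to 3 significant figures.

D_oral = 29.0 mg

For equal systemic exposure: F × D_ev = D_iv
D_ev = D_iv / F = 7.5 / 0.259 = 28.9575 mg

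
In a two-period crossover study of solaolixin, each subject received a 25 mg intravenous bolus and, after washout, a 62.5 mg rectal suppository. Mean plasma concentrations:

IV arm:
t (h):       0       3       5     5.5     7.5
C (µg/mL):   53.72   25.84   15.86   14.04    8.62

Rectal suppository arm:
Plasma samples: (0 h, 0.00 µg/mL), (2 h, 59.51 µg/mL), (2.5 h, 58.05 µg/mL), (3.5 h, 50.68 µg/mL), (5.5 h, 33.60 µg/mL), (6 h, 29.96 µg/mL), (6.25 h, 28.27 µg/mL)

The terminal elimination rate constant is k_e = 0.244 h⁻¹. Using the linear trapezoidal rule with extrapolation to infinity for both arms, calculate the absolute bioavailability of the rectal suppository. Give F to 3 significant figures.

F = 0.647

Trapezoidal AUC_0→7.5 (IV):
  [0→3]: (53.72+25.84)/2 × 3 = 119.34
  [3→5]: (25.84+15.86)/2 × 2 = 41.7
  [5→5.5]: (15.86+14.04)/2 × 0.5 = 7.475
  [5.5→7.5]: (14.04+8.62)/2 × 2 = 22.66
  Sum = 191.175 µg/mL·h
IV tail: 8.62/0.244 = 35.328; AUC_iv,0→∞ = 191.175 + 35.328 = 226.503 µg/mL·h
Trapezoidal AUC_0→6.25 (rectal suppository):
  [0→2]: (0.00+59.51)/2 × 2 = 59.51
  [2→2.5]: (59.51+58.05)/2 × 0.5 = 29.39
  [2.5→3.5]: (58.05+50.68)/2 × 1 = 54.365
  [3.5→5.5]: (50.68+33.60)/2 × 2 = 84.28
  [5.5→6]: (33.60+29.96)/2 × 0.5 = 15.89
  [6→6.25]: (29.96+28.27)/2 × 0.25 = 7.27875
  Sum = 250.71375 µg/mL·h
rectal suppository tail: 28.27/0.244 = 115.861; AUC_ev,0→∞ = 250.71375 + 115.861 = 366.57475 µg/mL·h
F = (AUC_ev/D_ev)/(AUC_iv/D_iv) = (366.57475/62.5)/(226.503/25) = 5.865196/9.06012 = 0.6474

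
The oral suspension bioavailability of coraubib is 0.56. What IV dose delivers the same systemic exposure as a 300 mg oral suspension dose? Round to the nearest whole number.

D_iv = 168 mg

Systemic exposure from an extravascular dose = F × D_ev, so the equivalent IV dose is F × D_ev.
D_iv = F × D_ev = 0.56 × 300 = 168 mg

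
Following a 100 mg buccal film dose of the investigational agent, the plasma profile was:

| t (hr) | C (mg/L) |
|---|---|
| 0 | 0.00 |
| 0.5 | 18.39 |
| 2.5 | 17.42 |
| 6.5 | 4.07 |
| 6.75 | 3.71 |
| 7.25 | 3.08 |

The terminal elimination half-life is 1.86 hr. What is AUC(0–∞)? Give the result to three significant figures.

AUC = 94.3 mg/L·hr

Trapezoidal AUC_0→7.25:
  [0→0.5]: (0.00+18.39)/2 × 0.5 = 4.5975
  [0.5→2.5]: (18.39+17.42)/2 × 2 = 35.81
  [2.5→6.5]: (17.42+4.07)/2 × 4 = 42.98
  [6.5→6.75]: (4.07+3.71)/2 × 0.25 = 0.9725
  [6.75→7.25]: (3.71+3.08)/2 × 0.5 = 1.6975
  Sum = 86.0575 mg/L·hr
k_e = ln2 / t½ = 0.693147 / 1.86 = 0.3727 hr^-1
Extrapolated tail: C_last / k_e = 3.08 / 0.3727 = 8.264
AUC_0→∞ = 86.0575 + 8.264 = 94.3215 mg/L·hr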